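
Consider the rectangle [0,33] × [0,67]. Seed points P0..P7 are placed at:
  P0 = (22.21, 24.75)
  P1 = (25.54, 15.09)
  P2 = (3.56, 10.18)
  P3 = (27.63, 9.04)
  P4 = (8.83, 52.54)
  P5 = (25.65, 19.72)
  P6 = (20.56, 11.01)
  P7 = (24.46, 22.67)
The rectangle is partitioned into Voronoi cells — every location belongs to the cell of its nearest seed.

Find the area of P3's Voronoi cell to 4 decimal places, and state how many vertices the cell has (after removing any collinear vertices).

Area of P3's cell: 127.2633 (4 vertices)

1. box [0,33]×[0,67]: [(0, 0) (33, 0) (33, 67) (0, 67)]
2. ⊥bis P3·P0 via (24.92,16.895): [(0, 8.2975) (0, 0) (33, 0) (33, 19.6826)]  |A|=461.6724
3. ⊥bis P3·P1 via (26.585,12.065): [(0, 2.8811) (0, 0) (33, 0) (33, 14.2811)]  |A|=283.176
4. ⊥bis P3·P2 via (15.595,9.61): [(15.5304, 8.2461) (15.1399, 0) (33, 0) (33, 14.2811)]  |A|=198.3811
5. ⊥bis P3·P4 via (18.23,30.79): [(15.5304, 8.2461) (15.1399, 0) (33, 0) (33, 14.2811)]  |A|=198.3811
6. ⊥bis P3·P5 via (26.64,14.38): [(15.5304, 8.2461) (15.1399, 0) (33, 0) (33, 14.2811)]  |A|=198.3811
7. ⊥bis P3·P6 via (24.095,10.025): [(24.4588, 11.3305) (21.3016, 0) (33, 0) (33, 14.2811)]  |A|=127.2633
8. ⊥bis P3·P7 via (26.045,15.855): [(24.4588, 11.3305) (21.3016, 0) (33, 0) (33, 14.2811)]  |A|=127.2633
9. canonical 4-gon: [(24.4588, 11.3305) (21.3016, 0) (33, 0) (33, 14.2811)]
10. shoelace: 127.2633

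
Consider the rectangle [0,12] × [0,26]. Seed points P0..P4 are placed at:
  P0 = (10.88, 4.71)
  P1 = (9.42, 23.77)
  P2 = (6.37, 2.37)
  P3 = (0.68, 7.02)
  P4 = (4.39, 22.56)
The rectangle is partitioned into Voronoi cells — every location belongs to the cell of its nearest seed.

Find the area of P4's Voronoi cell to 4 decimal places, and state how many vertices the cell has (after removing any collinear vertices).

1. box [0,12]×[0,26]: [(0, 0) (12, 0) (12, 26) (0, 26)]
2. ⊥bis P4·P0 via (7.635,13.635): [(0, 10.859) (12, 15.2221) (12, 26) (0, 26)]  |A|=155.5135
3. ⊥bis P4·P1 via (6.905,23.165): [(0, 10.859) (9.0718, 14.1574) (6.223, 26) (0, 26)]  |A|=105.5266
4. ⊥bis P4·P2 via (5.38,12.465): [(0, 11.9374) (4.0614, 12.3357) (9.0718, 14.1574) (6.223, 26) (0, 26)]  |A|=103.3367
5. ⊥bis P4·P3 via (2.535,14.79): [(0, 15.3952) (7.5311, 13.5972) (9.0718, 14.1574) (6.223, 26) (0, 26)]  |A|=88.4453
6. canonical 5-gon: [(0, 15.3952) (7.5311, 13.5972) (9.0718, 14.1574) (6.223, 26) (0, 26)]
7. shoelace: 88.4453

Area of P4's cell: 88.4453 (5 vertices)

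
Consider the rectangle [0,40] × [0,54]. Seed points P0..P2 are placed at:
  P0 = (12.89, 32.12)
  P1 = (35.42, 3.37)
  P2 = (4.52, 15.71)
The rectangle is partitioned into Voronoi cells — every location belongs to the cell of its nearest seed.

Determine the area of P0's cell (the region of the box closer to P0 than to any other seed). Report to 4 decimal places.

1. box [0,40]×[0,54]: [(0, 0) (40, 0) (40, 54) (0, 54)]
2. ⊥bis P0·P1 via (24.155,17.745): [(0, 0) (1.511, 0) (40, 30.162) (40, 54) (0, 54)]  |A|=1579.5484
3. ⊥bis P0·P2 via (8.705,23.915): [(0, 28.355) (22.8329, 16.709) (40, 30.162) (40, 54) (0, 54)]  |A|=1243.2101
4. canonical 5-gon: [(0, 28.355) (22.8329, 16.709) (40, 30.162) (40, 54) (0, 54)]
5. shoelace: 1243.2101

Area of P0's cell: 1243.2101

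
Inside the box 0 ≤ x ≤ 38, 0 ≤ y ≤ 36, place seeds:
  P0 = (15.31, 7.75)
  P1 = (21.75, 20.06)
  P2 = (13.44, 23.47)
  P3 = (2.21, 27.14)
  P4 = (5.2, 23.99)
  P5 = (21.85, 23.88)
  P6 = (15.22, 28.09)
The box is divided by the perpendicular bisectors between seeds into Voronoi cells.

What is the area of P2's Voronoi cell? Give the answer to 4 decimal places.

Area of P2's cell: 82.7724

1. box [0,38]×[0,36]: [(0, 0) (38, 0) (38, 36) (0, 36)]
2. ⊥bis P2·P0 via (14.375,15.61): [(0, 13.9) (38, 18.4204) (38, 36) (0, 36)]  |A|=753.9134
3. ⊥bis P2·P1 via (17.595,21.765): [(0, 13.9) (15.1049, 15.6968) (23.4363, 36) (0, 36)]  |A|=404.8253
4. ⊥bis P2·P3 via (7.825,25.305): [(4.2636, 14.4072) (15.1049, 15.6968) (23.4363, 36) (11.3202, 36)]  |A|=235.4959
5. ⊥bis P2·P4 via (9.32,23.73): [(9.801, 31.3513) (8.7655, 14.9427) (15.1049, 15.6968) (23.4363, 36) (11.3202, 36)]  |A|=198.8381
6. ⊥bis P2·P5 via (17.645,23.675): [(9.801, 31.3513) (8.7655, 14.9427) (15.1049, 15.6968) (17.7229, 22.0767) (17.0441, 36) (11.3202, 36)]  |A|=154.3381
7. ⊥bis P2·P6 via (14.33,25.78): [(9.5652, 27.6158) (8.7655, 14.9427) (15.1049, 15.6968) (17.7229, 22.0767) (17.6039, 24.5186)]  |A|=82.7724
8. canonical 5-gon: [(9.5652, 27.6158) (8.7655, 14.9427) (15.1049, 15.6968) (17.7229, 22.0767) (17.6039, 24.5186)]
9. shoelace: 82.7724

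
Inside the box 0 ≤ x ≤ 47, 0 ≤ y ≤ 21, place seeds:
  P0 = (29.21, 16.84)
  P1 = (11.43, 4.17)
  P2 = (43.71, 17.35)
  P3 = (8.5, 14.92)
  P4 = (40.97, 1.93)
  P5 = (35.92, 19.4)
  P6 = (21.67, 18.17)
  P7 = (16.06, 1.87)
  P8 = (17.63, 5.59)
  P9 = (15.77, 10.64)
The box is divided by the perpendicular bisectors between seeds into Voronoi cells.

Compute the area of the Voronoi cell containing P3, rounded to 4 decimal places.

Area of P3's cell: 163.9912

1. box [0,47]×[0,21]: [(0, 0) (47, 0) (47, 21) (0, 21)]
2. ⊥bis P3·P0 via (18.855,15.88): [(0, 0) (20.3272, 0) (18.3803, 21) (0, 21)]  |A|=406.4292
3. ⊥bis P3·P1 via (9.965,9.545): [(0, 6.829) (19.2087, 12.0645) (18.3803, 21) (0, 21)]  |A|=218.223
4. ⊥bis P3·P2 via (26.105,16.135): [(0, 6.829) (19.2087, 12.0645) (18.3803, 21) (0, 21)]  |A|=218.223
5. ⊥bis P3·P4 via (24.735,8.425): [(0, 6.829) (19.2087, 12.0645) (18.3803, 21) (0, 21)]  |A|=218.223
6. ⊥bis P3·P5 via (22.21,17.16): [(0, 6.829) (19.2087, 12.0645) (18.3803, 21) (0, 21)]  |A|=218.223
7. ⊥bis P3·P6 via (15.085,16.545): [(0, 6.829) (16.3809, 11.2937) (13.9856, 21) (0, 21)]  |A|=183.9414
8. ⊥bis P3·P7 via (12.28,8.395): [(0, 6.829) (16.3809, 11.2937) (13.9856, 21) (0, 21)]  |A|=183.9414
9. ⊥bis P3·P8 via (13.065,10.255): [(0, 6.829) (13.2561, 10.442) (15.9424, 13.0707) (13.9856, 21) (0, 21)]  |A|=180.9783
10. ⊥bis P3·P9 via (12.135,12.78): [(0, 6.829) (10.2812, 9.6312) (14.8684, 17.4229) (13.9856, 21) (0, 21)]  |A|=163.9912
11. canonical 5-gon: [(0, 6.829) (10.2812, 9.6312) (14.8684, 17.4229) (13.9856, 21) (0, 21)]
12. shoelace: 163.9912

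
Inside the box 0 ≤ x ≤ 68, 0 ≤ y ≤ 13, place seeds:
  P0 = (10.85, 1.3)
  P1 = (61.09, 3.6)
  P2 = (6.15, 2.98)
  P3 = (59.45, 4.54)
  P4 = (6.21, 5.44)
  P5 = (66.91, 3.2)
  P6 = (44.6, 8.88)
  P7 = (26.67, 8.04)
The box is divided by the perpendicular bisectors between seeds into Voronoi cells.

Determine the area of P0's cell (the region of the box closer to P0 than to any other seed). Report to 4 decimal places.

Area of P0's cell: 83.3603

1. box [0,68]×[0,13]: [(0, 0) (68, 0) (68, 13) (0, 13)]
2. ⊥bis P0·P1 via (35.97,2.45): [(0, 0) (36.0822, 0) (35.487, 13) (0, 13)]  |A|=465.1997
3. ⊥bis P0·P2 via (8.5,2.14): [(7.7351, 0) (36.0822, 0) (35.487, 13) (12.3819, 13)]  |A|=334.4396
4. ⊥bis P0·P3 via (35.15,2.92): [(7.7351, 0) (35.3447, 0) (34.478, 13) (12.3819, 13)]  |A|=323.0872
5. ⊥bis P0·P4 via (8.53,3.37): [(9.2135, 4.136) (7.7351, 0) (35.3447, 0) (34.478, 13) (17.1223, 13)]  |A|=302.0778
6. ⊥bis P0·P5 via (38.88,2.25): [(9.2135, 4.136) (7.7351, 0) (35.3447, 0) (34.478, 13) (17.1223, 13)]  |A|=302.0778
7. ⊥bis P0·P6 via (27.725,5.09): [(9.2135, 4.136) (7.7351, 0) (28.8682, 0) (25.9485, 13) (17.1223, 13)]  |A|=204.5387
8. ⊥bis P0·P7 via (18.76,4.67): [(15.8287, 11.5502) (9.2135, 4.136) (7.7351, 0) (20.7496, 0)]  |A|=83.3603
9. canonical 4-gon: [(15.8287, 11.5502) (9.2135, 4.136) (7.7351, 0) (20.7496, 0)]
10. shoelace: 83.3603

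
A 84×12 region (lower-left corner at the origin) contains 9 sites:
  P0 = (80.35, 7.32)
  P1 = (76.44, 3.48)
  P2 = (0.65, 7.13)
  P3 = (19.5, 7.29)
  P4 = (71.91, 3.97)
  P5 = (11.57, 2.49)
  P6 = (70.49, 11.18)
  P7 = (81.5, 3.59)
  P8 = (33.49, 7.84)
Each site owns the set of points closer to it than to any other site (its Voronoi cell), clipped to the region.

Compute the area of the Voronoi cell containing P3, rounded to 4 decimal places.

1. box [0,84]×[0,12]: [(0, 0) (84, 0) (84, 12) (0, 12)]
2. ⊥bis P3·P0 via (49.925,7.305): [(0, 0) (49.9286, 0) (49.9227, 12) (0, 12)]  |A|=599.1077
3. ⊥bis P3·P1 via (47.97,5.385): [(0, 0) (47.6097, 0) (48.4126, 12) (0, 12)]  |A|=576.1338
4. ⊥bis P3·P2 via (10.075,7.21): [(10.1362, 0) (47.6097, 0) (48.4126, 12) (10.0343, 12)]  |A|=455.1106
5. ⊥bis P3·P4 via (45.705,5.63): [(10.1362, 0) (45.3484, 0) (46.1085, 12) (10.0343, 12)]  |A|=427.718
6. ⊥bis P3·P5 via (15.535,4.89): [(18.4949, 0) (45.3484, 0) (46.1085, 12) (11.2313, 12)]  |A|=370.3838
7. ⊥bis P3·P6 via (44.995,9.235): [(18.4949, 0) (45.3484, 0) (45.5077, 2.5149) (44.7841, 12) (11.2313, 12)]  |A|=364.1025
8. ⊥bis P3·P7 via (50.5,5.44): [(18.4949, 0) (45.3484, 0) (45.5077, 2.5149) (44.7841, 12) (11.2313, 12)]  |A|=364.1025
9. ⊥bis P3·P8 via (26.495,7.565): [(18.4949, 0) (26.7924, 0) (26.3206, 12) (11.2313, 12)]  |A|=140.3209
10. canonical 4-gon: [(18.4949, 0) (26.7924, 0) (26.3206, 12) (11.2313, 12)]
11. shoelace: 140.3209

Area of P3's cell: 140.3209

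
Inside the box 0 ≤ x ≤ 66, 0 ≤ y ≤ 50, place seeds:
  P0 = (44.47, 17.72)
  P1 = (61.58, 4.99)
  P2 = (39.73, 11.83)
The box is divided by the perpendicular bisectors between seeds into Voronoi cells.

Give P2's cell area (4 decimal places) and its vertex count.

1. box [0,66]×[0,50]: [(0, 0) (66, 0) (66, 50) (0, 50)]
2. ⊥bis P2·P0 via (42.1,14.775): [(0, 48.6551) (0, 0) (60.4597, 0)]  |A|=1470.8363
3. ⊥bis P2·P1 via (50.655,8.41): [(50.5251, 7.9949) (0, 48.6551) (0, 0) (48.0223, 0)]  |A|=1421.1186
4. canonical 4-gon: [(50.5251, 7.9949) (0, 48.6551) (0, 0) (48.0223, 0)]
5. shoelace: 1421.1186

Area of P2's cell: 1421.1186 (4 vertices)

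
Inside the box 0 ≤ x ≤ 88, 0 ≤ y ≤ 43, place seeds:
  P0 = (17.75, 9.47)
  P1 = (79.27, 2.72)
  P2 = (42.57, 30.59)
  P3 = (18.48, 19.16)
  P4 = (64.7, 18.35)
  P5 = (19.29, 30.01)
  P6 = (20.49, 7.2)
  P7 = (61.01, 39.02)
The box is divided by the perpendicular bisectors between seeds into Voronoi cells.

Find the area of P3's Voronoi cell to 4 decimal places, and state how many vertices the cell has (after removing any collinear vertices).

Area of P3's cell: 330.5005 (5 vertices)

1. box [0,88]×[0,43]: [(0, 0) (88, 0) (88, 43) (0, 43)]
2. ⊥bis P3·P0 via (18.115,14.315): [(0, 15.6797) (88, 9.0502) (88, 43) (0, 43)]  |A|=2695.885
3. ⊥bis P3·P1 via (48.875,10.94): [(0, 15.6797) (49.1553, 11.9766) (57.5453, 43) (0, 43)]  |A|=1564.0953
4. ⊥bis P3·P2 via (30.525,24.875): [(0, 15.6797) (36.1812, 12.954) (21.9252, 43) (0, 43)]  |A|=823.6231
5. ⊥bis P3·P4 via (41.59,18.755): [(0, 15.6797) (36.1812, 12.954) (21.9252, 43) (0, 43)]  |A|=823.6231
6. ⊥bis P3·P5 via (18.885,24.585): [(0, 25.9948) (0, 15.6797) (36.1812, 12.954) (31.0951, 23.6735)]  |A|=347.3654
7. ⊥bis P3·P6 via (19.485,13.18): [(0, 25.9948) (0, 15.6797) (23.7242, 13.8924) (34.8488, 15.762) (31.0951, 23.6735)]  |A|=330.5005
8. ⊥bis P3·P7 via (39.745,29.09): [(0, 25.9948) (0, 15.6797) (23.7242, 13.8924) (34.8488, 15.762) (31.0951, 23.6735)]  |A|=330.5005
9. canonical 5-gon: [(0, 25.9948) (0, 15.6797) (23.7242, 13.8924) (34.8488, 15.762) (31.0951, 23.6735)]
10. shoelace: 330.5005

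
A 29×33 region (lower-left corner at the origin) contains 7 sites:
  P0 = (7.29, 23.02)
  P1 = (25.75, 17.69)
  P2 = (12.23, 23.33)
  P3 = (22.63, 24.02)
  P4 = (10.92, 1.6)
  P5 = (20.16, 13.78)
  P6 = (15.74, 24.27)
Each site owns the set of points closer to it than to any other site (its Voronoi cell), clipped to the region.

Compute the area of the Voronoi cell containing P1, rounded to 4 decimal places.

1. box [0,29]×[0,33]: [(0, 0) (29, 0) (29, 33) (0, 33)]
2. ⊥bis P1·P0 via (16.52,20.355): [(10.6429, 0) (29, 0) (29, 33) (20.171, 33)]  |A|=448.5711
3. ⊥bis P1·P2 via (18.99,20.51): [(11.1123, 1.6258) (10.6429, 0) (29, 0) (29, 33) (24.2003, 33)]  |A|=385.363
4. ⊥bis P1·P3 via (24.19,20.855): [(17.8252, 17.7179) (11.1123, 1.6258) (10.6429, 0) (29, 0) (29, 23.2258)]  |A|=294.0762
5. ⊥bis P1·P4 via (18.335,9.645): [(17.8252, 17.7179) (15.5344, 12.2263) (28.7995, 0) (29, 0) (29, 23.2258)]  |A|=181.9753
6. ⊥bis P1·P5 via (22.955,15.735): [(20.6085, 19.0897) (29, 7.0927) (29, 23.2258)]  |A|=67.6906
7. ⊥bis P1·P6 via (20.745,20.98): [(20.6085, 19.0897) (29, 7.0927) (29, 23.2258)]  |A|=67.6906
8. canonical 3-gon: [(20.6085, 19.0897) (29, 7.0927) (29, 23.2258)]
9. shoelace: 67.6906

Area of P1's cell: 67.6906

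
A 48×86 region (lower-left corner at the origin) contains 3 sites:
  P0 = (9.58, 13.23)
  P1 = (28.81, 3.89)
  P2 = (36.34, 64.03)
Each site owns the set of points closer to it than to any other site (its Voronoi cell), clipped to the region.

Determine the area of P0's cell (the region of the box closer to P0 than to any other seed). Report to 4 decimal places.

1. box [0,48]×[0,86]: [(0, 0) (48, 0) (48, 86) (0, 86)]
2. ⊥bis P0·P1 via (19.195,8.56): [(0, 0) (15.0374, 0) (48, 67.8662) (48, 86) (0, 86)]  |A|=3009.4768
3. ⊥bis P0·P2 via (22.96,38.63): [(0, 50.7247) (0, 0) (15.0374, 0) (31.5916, 34.0831)]  |A|=1057.4972
4. canonical 4-gon: [(0, 50.7247) (0, 0) (15.0374, 0) (31.5916, 34.0831)]
5. shoelace: 1057.4972

Area of P0's cell: 1057.4972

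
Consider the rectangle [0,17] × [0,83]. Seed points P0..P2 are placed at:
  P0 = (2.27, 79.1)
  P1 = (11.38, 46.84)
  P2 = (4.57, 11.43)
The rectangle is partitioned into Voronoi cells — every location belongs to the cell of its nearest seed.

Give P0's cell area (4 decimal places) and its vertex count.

1. box [0,17]×[0,83]: [(0, 0) (17, 0) (17, 83) (0, 83)]
2. ⊥bis P0·P1 via (6.825,62.97): [(0, 61.0427) (17, 65.8433) (17, 83) (0, 83)]  |A|=332.4689
3. ⊥bis P0·P2 via (3.42,45.265): [(0, 61.0427) (17, 65.8433) (17, 83) (0, 83)]  |A|=332.4689
4. canonical 4-gon: [(0, 61.0427) (17, 65.8433) (17, 83) (0, 83)]
5. shoelace: 332.4689

Area of P0's cell: 332.4689 (4 vertices)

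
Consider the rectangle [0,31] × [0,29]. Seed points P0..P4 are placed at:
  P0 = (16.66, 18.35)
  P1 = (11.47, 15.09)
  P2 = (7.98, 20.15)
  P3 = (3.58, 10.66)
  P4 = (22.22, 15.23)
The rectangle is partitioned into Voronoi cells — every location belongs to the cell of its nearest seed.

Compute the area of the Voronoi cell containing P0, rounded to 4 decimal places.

Area of P0's cell: 128.9552

1. box [0,31]×[0,29]: [(0, 0) (31, 0) (31, 29) (0, 29)]
2. ⊥bis P0·P1 via (14.065,16.72): [(24.5674, 0) (31, 0) (31, 29) (6.3516, 29)]  |A|=450.6759
3. ⊥bis P0·P2 via (12.32,19.25): [(12.3587, 19.4365) (24.5674, 0) (31, 0) (31, 29) (14.3419, 29)]  |A|=412.4682
4. ⊥bis P0·P3 via (10.12,14.505): [(12.3587, 19.4365) (24.5674, 0) (31, 0) (31, 29) (14.3419, 29)]  |A|=412.4682
5. ⊥bis P0·P4 via (19.44,16.79): [(12.3587, 19.4365) (16.8831, 12.2335) (26.2917, 29) (14.3419, 29)]  |A|=128.9552
6. canonical 4-gon: [(12.3587, 19.4365) (16.8831, 12.2335) (26.2917, 29) (14.3419, 29)]
7. shoelace: 128.9552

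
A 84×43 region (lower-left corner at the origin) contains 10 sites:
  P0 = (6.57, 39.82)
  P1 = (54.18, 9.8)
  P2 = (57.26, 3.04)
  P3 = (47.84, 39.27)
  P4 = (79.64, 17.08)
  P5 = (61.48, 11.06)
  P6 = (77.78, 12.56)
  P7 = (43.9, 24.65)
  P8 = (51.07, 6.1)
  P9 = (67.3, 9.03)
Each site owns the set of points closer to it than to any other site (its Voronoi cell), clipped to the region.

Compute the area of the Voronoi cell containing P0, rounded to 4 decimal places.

Area of P0's cell: 889.7190

1. box [0,84]×[0,43]: [(0, 0) (84, 0) (84, 43) (0, 43)]
2. ⊥bis P0·P1 via (30.375,24.81): [(0, 0) (14.7313, 0) (41.8445, 43) (0, 43)]  |A|=1216.3803
3. ⊥bis P0·P2 via (31.915,21.43): [(0, 0) (14.7313, 0) (41.8445, 43) (0, 43)]  |A|=1216.3803
4. ⊥bis P0·P3 via (27.205,39.545): [(0, 0) (14.7313, 0) (26.9359, 19.3559) (27.251, 43) (0, 43)]  |A|=1043.8551
5. ⊥bis P0·P4 via (43.105,28.45): [(0, 0) (14.7313, 0) (26.9359, 19.3559) (27.251, 43) (0, 43)]  |A|=1043.8551
6. ⊥bis P0·P5 via (34.025,25.44): [(0, 0) (14.7313, 0) (26.9359, 19.3559) (27.251, 43) (0, 43)]  |A|=1043.8551
7. ⊥bis P0·P6 via (42.175,26.19): [(0, 0) (14.7313, 0) (26.9359, 19.3559) (27.251, 43) (0, 43)]  |A|=1043.8551
8. ⊥bis P0·P7 via (25.235,32.235): [(0, 0) (12.1355, 0) (27.1711, 36.9992) (27.251, 43) (0, 43)]  |A|=890.4433
9. ⊥bis P0·P8 via (28.82,22.96): [(0, 0) (11.422, 0) (12.9606, 2.0305) (27.1711, 36.9992) (27.251, 43) (0, 43)]  |A|=889.719
10. ⊥bis P0·P9 via (36.935,24.425): [(0, 0) (11.422, 0) (12.9606, 2.0305) (27.1711, 36.9992) (27.251, 43) (0, 43)]  |A|=889.719
11. canonical 6-gon: [(0, 0) (11.422, 0) (12.9606, 2.0305) (27.1711, 36.9992) (27.251, 43) (0, 43)]
12. shoelace: 889.719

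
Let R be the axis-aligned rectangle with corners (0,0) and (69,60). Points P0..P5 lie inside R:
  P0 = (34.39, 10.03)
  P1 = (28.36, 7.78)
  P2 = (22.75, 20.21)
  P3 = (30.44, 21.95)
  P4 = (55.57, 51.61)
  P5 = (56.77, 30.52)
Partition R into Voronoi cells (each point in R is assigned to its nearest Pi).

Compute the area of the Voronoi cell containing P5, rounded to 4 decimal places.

1. box [0,69]×[0,60]: [(0, 0) (69, 0) (69, 60) (0, 60)]
2. ⊥bis P5·P0 via (45.58,20.275): [(64.1428, 0) (69, 0) (69, 60) (9.2098, 60)]  |A|=1939.4232
3. ⊥bis P5·P1 via (42.565,19.15): [(14.4422, 54.285) (64.1428, 0) (69, 0) (69, 60) (9.8677, 60)]  |A|=1937.5431
4. ⊥bis P5·P2 via (39.76,25.365): [(39.1861, 27.2587) (64.1428, 0) (69, 0) (69, 60) (29.2636, 60)]  |A|=1611.1286
5. ⊥bis P5·P3 via (43.605,26.235): [(45.5255, 20.3345) (64.1428, 0) (69, 0) (69, 60) (32.615, 60)]  |A|=1475.2332
6. ⊥bis P5·P4 via (56.17,41.065): [(39.0943, 40.0934) (45.5255, 20.3345) (64.1428, 0) (69, 0) (69, 41.795)]  |A|=840.8664
7. canonical 5-gon: [(39.0943, 40.0934) (45.5255, 20.3345) (64.1428, 0) (69, 0) (69, 41.795)]
8. shoelace: 840.8664

Area of P5's cell: 840.8664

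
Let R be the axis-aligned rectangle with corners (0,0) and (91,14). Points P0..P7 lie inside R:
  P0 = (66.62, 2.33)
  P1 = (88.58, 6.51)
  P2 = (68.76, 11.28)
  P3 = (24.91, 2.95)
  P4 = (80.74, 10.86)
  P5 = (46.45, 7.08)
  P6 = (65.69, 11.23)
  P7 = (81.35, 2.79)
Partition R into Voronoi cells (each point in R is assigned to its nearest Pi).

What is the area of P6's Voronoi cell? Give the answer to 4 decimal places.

Area of P6's cell: 87.1782

1. box [0,91]×[0,14]: [(0, 0) (91, 0) (91, 14) (0, 14)]
2. ⊥bis P6·P0 via (66.155,6.78): [(0, 0) (1.2711, 0) (91, 9.3762) (91, 14) (0, 14)]  |A|=853.3437
3. ⊥bis P6·P1 via (77.135,8.87): [(0, 0) (1.2711, 0) (76.9363, 7.9066) (78.1928, 14) (0, 14)]  |A|=781.81
4. ⊥bis P6·P2 via (67.225,11.255): [(0, 0) (1.2711, 0) (67.2959, 6.8992) (67.1803, 14) (0, 14)]  |A|=713.9727
5. ⊥bis P6·P3 via (45.3,7.09): [(45.7949, 4.6525) (67.2959, 6.8992) (67.1803, 14) (43.897, 14)]  |A|=185.2874
6. ⊥bis P6·P4 via (73.215,11.045): [(45.7949, 4.6525) (67.2959, 6.8992) (67.1803, 14) (43.897, 14)]  |A|=185.2874
7. ⊥bis P6·P5 via (56.07,9.155): [(56.7933, 5.8018) (67.2959, 6.8992) (67.1803, 14) (55.025, 14)]  |A|=87.1782
8. ⊥bis P6·P7 via (73.52,7.01): [(56.7933, 5.8018) (67.2959, 6.8992) (67.1803, 14) (55.025, 14)]  |A|=87.1782
9. canonical 4-gon: [(56.7933, 5.8018) (67.2959, 6.8992) (67.1803, 14) (55.025, 14)]
10. shoelace: 87.1782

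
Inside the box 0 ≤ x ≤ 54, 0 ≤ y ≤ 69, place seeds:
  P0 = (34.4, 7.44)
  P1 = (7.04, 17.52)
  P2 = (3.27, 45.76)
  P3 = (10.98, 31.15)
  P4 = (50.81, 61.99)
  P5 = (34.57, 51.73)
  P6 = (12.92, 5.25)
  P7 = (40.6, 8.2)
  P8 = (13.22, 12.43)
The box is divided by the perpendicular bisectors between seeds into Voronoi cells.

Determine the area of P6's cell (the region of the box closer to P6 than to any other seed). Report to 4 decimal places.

1. box [0,54]×[0,69]: [(0, 0) (54, 0) (54, 69) (0, 69)]
2. ⊥bis P6·P0 via (23.66,6.345): [(0, 0) (24.3069, 0) (17.272, 69) (0, 69)]  |A|=1434.4719
3. ⊥bis P6·P1 via (9.98,11.385): [(0, 6.6024) (0, 0) (24.3069, 0) (22.5328, 17.4005)]  |A|=285.8621
4. ⊥bis P6·P2 via (8.095,25.505): [(0, 6.6024) (0, 0) (24.3069, 0) (22.5328, 17.4005)]  |A|=285.8621
5. ⊥bis P6·P3 via (11.95,18.2): [(0, 6.6024) (0, 0) (24.3069, 0) (22.5328, 17.4005)]  |A|=285.8621
6. ⊥bis P6·P4 via (31.865,33.62): [(0, 6.6024) (0, 0) (24.3069, 0) (22.5328, 17.4005)]  |A|=285.8621
7. ⊥bis P6·P5 via (23.745,28.49): [(0, 6.6024) (0, 0) (24.3069, 0) (22.5328, 17.4005)]  |A|=285.8621
8. ⊥bis P6·P7 via (26.76,6.725): [(0, 6.6024) (0, 0) (24.3069, 0) (22.5328, 17.4005)]  |A|=285.8621
9. ⊥bis P6·P8 via (13.07,8.84): [(5.343, 9.1629) (0, 6.6024) (0, 0) (24.3069, 0) (23.4498, 8.4063)]  |A|=204.7803
10. canonical 5-gon: [(5.343, 9.1629) (0, 6.6024) (0, 0) (24.3069, 0) (23.4498, 8.4063)]
11. shoelace: 204.7803

Area of P6's cell: 204.7803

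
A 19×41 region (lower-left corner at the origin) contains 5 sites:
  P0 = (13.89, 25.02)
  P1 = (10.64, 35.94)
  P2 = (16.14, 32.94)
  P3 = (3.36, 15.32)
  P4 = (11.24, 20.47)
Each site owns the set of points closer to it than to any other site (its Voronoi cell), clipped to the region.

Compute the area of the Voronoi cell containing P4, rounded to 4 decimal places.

Area of P4's cell: 186.3577

1. box [0,19]×[0,41]: [(0, 0) (19, 0) (19, 41) (0, 41)]
2. ⊥bis P4·P0 via (12.565,22.745): [(0, 30.0631) (0, 0) (19, 0) (19, 18.9971)]  |A|=466.0721
3. ⊥bis P4·P1 via (10.94,28.205): [(3.6741, 27.9232) (0, 27.7807) (0, 0) (19, 0) (19, 18.9971)]  |A|=461.8792
4. ⊥bis P4·P2 via (13.69,26.705): [(3.6741, 27.9232) (0, 27.7807) (0, 0) (19, 0) (19, 18.9971)]  |A|=461.8792
5. ⊥bis P4·P3 via (7.3,17.895): [(3.6741, 27.9232) (0.8184, 27.8124) (18.9953, 0) (19, 0) (19, 18.9971)]  |A|=186.3577
6. canonical 5-gon: [(3.6741, 27.9232) (0.8184, 27.8124) (18.9953, 0) (19, 0) (19, 18.9971)]
7. shoelace: 186.3577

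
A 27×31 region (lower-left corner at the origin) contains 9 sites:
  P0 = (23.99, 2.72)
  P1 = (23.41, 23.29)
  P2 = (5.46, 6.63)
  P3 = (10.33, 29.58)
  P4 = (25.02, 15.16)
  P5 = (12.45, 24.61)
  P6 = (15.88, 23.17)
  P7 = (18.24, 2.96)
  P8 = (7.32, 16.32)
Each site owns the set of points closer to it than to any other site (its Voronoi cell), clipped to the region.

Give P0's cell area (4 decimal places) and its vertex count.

1. box [0,27]×[0,31]: [(0, 0) (27, 0) (27, 31) (0, 31)]
2. ⊥bis P0·P1 via (23.7,13.005): [(0, 12.3367) (0, 0) (27, 0) (27, 13.098)]  |A|=343.3697
3. ⊥bis P0·P2 via (14.725,4.675): [(16.4395, 12.8003) (13.7385, 0) (27, 0) (27, 13.098)]  |A|=154.0362
4. ⊥bis P0·P3 via (17.16,16.15): [(16.4395, 12.8003) (13.7385, 0) (27, 0) (27, 13.098)]  |A|=154.0362
5. ⊥bis P0·P4 via (24.505,8.94): [(15.7774, 9.6626) (13.7385, 0) (27, 0) (27, 8.7334)]  |A|=113.076
6. ⊥bis P0·P5 via (18.22,13.665): [(15.7774, 9.6626) (13.7385, 0) (27, 0) (27, 8.7334)]  |A|=113.076
7. ⊥bis P0·P6 via (19.935,12.945): [(15.7774, 9.6626) (13.7385, 0) (27, 0) (27, 8.7334)]  |A|=113.076
8. ⊥bis P0·P7 via (21.115,2.84): [(21.3804, 9.1987) (20.9965, 0) (27, 0) (27, 8.7334)]  |A|=52.1515
9. ⊥bis P0·P8 via (15.655,9.52): [(21.3804, 9.1987) (20.9965, 0) (27, 0) (27, 8.7334)]  |A|=52.1515
10. canonical 4-gon: [(21.3804, 9.1987) (20.9965, 0) (27, 0) (27, 8.7334)]
11. shoelace: 52.1515

Area of P0's cell: 52.1515 (4 vertices)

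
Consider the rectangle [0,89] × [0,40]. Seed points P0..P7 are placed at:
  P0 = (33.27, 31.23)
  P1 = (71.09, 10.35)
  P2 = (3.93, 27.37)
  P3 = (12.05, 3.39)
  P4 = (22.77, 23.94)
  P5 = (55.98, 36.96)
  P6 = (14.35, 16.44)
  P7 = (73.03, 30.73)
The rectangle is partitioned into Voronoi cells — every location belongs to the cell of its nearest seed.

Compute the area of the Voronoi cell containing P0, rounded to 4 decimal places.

1. box [0,89]×[0,40]: [(0, 0) (89, 0) (89, 40) (0, 40)]
2. ⊥bis P0·P1 via (52.18,20.79): [(0, 0) (40.7021, 0) (62.7856, 40) (0, 40)]  |A|=2069.754
3. ⊥bis P0·P2 via (18.6,29.3): [(22.4547, 0) (40.7021, 0) (62.7856, 40) (17.1923, 40)]  |A|=1276.8133
4. ⊥bis P0·P3 via (22.66,17.31): [(19.9007, 19.4132) (42.0847, 2.5043) (62.7856, 40) (17.1923, 40)]  |A|=1060.2277
5. ⊥bis P0·P4 via (28.02,27.585): [(43.5679, 5.1909) (62.7856, 40) (19.4004, 40)]  |A|=755.0997
6. ⊥bis P0·P5 via (44.625,34.095): [(43.5679, 5.1909) (49.2988, 15.5712) (43.1351, 40) (19.4004, 40)]  |A|=515.0805
7. ⊥bis P0·P6 via (23.81,23.835): [(43.5679, 5.1909) (49.2988, 15.5712) (43.1351, 40) (19.4004, 40)]  |A|=515.0805
8. ⊥bis P0·P7 via (53.15,30.98): [(43.5679, 5.1909) (49.2988, 15.5712) (43.1351, 40) (19.4004, 40)]  |A|=515.0805
9. canonical 4-gon: [(43.5679, 5.1909) (49.2988, 15.5712) (43.1351, 40) (19.4004, 40)]
10. shoelace: 515.0805

Area of P0's cell: 515.0805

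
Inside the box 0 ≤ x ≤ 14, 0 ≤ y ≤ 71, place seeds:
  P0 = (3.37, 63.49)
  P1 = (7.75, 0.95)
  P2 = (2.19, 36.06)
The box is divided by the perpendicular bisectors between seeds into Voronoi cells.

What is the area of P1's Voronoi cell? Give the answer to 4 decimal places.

Area of P1's cell: 263.5706

1. box [0,14]×[0,71]: [(0, 0) (14, 0) (14, 71) (0, 71)]
2. ⊥bis P1·P0 via (5.56,32.22): [(0, 31.8306) (0, 0) (14, 0) (14, 32.8111)]  |A|=452.4919
3. ⊥bis P1·P2 via (4.97,18.505): [(0, 17.718) (0, 0) (14, 0) (14, 19.935)]  |A|=263.5706
4. canonical 4-gon: [(0, 17.718) (0, 0) (14, 0) (14, 19.935)]
5. shoelace: 263.5706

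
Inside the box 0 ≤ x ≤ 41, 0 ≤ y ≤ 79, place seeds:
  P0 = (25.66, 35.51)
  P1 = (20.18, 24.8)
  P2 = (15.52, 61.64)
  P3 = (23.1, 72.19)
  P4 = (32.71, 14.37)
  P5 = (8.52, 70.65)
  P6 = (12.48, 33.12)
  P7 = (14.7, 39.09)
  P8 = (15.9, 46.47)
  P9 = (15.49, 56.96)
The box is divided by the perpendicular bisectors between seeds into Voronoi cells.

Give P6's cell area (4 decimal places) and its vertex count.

Area of P6's cell: 285.5461 (4 vertices)

1. box [0,41]×[0,79]: [(0, 0) (41, 0) (41, 79) (0, 79)]
2. ⊥bis P6·P0 via (19.07,34.315): [(0, 0) (25.2925, 0) (10.967, 79) (0, 79)]  |A|=1432.2523
3. ⊥bis P6·P1 via (16.33,28.96): [(0, 13.8469) (19.5078, 31.9009) (10.967, 79) (0, 79)]  |A|=893.7636
4. ⊥bis P6·P2 via (14,47.38): [(0, 48.8723) (0, 13.8469) (19.5078, 31.9009) (16.7541, 47.0864)]  |A|=466.384
5. ⊥bis P6·P3 via (17.79,52.655): [(0, 48.8723) (0, 13.8469) (19.5078, 31.9009) (16.7541, 47.0864)]  |A|=466.384
6. ⊥bis P6·P4 via (22.595,23.745): [(0, 48.8723) (0, 13.8469) (19.5078, 31.9009) (16.7541, 47.0864)]  |A|=466.384
7. ⊥bis P6·P5 via (10.5,51.885): [(0, 48.8723) (0, 13.8469) (19.5078, 31.9009) (16.7541, 47.0864)]  |A|=466.384
8. ⊥bis P6·P7 via (13.59,36.105): [(0, 41.1586) (0, 13.8469) (19.5078, 31.9009) (19.1182, 34.0493)]  |A|=285.5461
9. ⊥bis P6·P8 via (14.19,39.795): [(0, 41.1586) (0, 13.8469) (19.5078, 31.9009) (19.1182, 34.0493)]  |A|=285.5461
10. ⊥bis P6·P9 via (13.985,45.04): [(0, 41.1586) (0, 13.8469) (19.5078, 31.9009) (19.1182, 34.0493)]  |A|=285.5461
11. canonical 4-gon: [(0, 41.1586) (0, 13.8469) (19.5078, 31.9009) (19.1182, 34.0493)]
12. shoelace: 285.5461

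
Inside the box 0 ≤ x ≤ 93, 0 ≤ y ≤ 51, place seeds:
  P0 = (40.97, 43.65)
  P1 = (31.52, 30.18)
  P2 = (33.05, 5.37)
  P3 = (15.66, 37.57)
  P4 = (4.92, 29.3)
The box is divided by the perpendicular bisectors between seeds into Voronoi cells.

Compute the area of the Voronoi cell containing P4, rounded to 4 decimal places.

Area of P4's cell: 524.2709

1. box [0,93]×[0,51]: [(0, 0) (93, 0) (93, 51) (0, 51)]
2. ⊥bis P4·P0 via (22.945,36.475): [(0, 0) (37.4642, 0) (17.1632, 51) (0, 51)]  |A|=1392.9982
3. ⊥bis P4·P1 via (18.22,29.74): [(0, 0) (19.2039, 0) (17.5487, 50.0316) (17.1632, 51) (0, 51)]  |A|=936.2027
4. ⊥bis P4·P2 via (18.985,17.335): [(0, 0) (4.2382, 0) (18.6437, 16.9338) (17.5487, 50.0316) (17.1632, 51) (0, 51)]  |A|=809.4903
5. ⊥bis P4·P3 via (10.29,33.435): [(0, 46.7983) (0, 0) (4.2382, 0) (18.6437, 16.9338) (18.4483, 22.8401)]  |A|=524.2709
6. canonical 5-gon: [(0, 46.7983) (0, 0) (4.2382, 0) (18.6437, 16.9338) (18.4483, 22.8401)]
7. shoelace: 524.2709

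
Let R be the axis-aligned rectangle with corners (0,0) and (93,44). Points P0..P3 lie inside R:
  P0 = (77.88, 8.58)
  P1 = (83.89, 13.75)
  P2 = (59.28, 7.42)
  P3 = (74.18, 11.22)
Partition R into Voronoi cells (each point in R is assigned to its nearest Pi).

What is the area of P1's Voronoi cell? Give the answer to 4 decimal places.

Area of P1's cell: 667.4610

1. box [0,93]×[0,44]: [(0, 0) (93, 0) (93, 44) (0, 44)]
2. ⊥bis P1·P0 via (80.885,11.165): [(90.4895, 0) (93, 0) (93, 44) (52.6393, 44)]  |A|=943.1675
3. ⊥bis P1·P2 via (71.585,10.585): [(67.4054, 26.8348) (90.4895, 0) (93, 0) (93, 44) (62.9902, 44)]  |A|=854.3288
4. ⊥bis P1·P3 via (79.035,12.485): [(78.7246, 13.6765) (90.4895, 0) (93, 0) (93, 44) (70.8236, 44)]  |A|=667.461
5. canonical 5-gon: [(78.7246, 13.6765) (90.4895, 0) (93, 0) (93, 44) (70.8236, 44)]
6. shoelace: 667.461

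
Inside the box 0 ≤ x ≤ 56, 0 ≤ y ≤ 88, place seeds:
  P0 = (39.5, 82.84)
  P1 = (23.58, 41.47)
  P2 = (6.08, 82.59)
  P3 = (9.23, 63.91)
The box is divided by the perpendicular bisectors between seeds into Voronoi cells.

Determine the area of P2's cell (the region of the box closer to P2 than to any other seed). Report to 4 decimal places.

Area of P2's cell: 321.8535

1. box [0,56]×[0,88]: [(0, 0) (56, 0) (56, 88) (0, 88)]
2. ⊥bis P2·P0 via (22.79,82.715): [(0, 0) (23.4088, 0) (22.7505, 88) (0, 88)]  |A|=2031.0056
3. ⊥bis P2·P1 via (14.83,62.03): [(0, 55.7186) (22.919, 65.4725) (22.7505, 88) (0, 88)]  |A|=626.1836
4. ⊥bis P2·P3 via (7.655,73.25): [(0, 71.9591) (22.8416, 75.8109) (22.7505, 88) (0, 88)]  |A|=321.8535
5. canonical 4-gon: [(0, 71.9591) (22.8416, 75.8109) (22.7505, 88) (0, 88)]
6. shoelace: 321.8535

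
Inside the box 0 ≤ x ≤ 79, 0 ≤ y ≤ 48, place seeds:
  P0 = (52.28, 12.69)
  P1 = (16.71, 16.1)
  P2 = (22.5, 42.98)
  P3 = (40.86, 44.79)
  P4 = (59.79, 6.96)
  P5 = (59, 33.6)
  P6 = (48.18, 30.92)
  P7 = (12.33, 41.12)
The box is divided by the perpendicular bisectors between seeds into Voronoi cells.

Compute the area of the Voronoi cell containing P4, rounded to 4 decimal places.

1. box [0,79]×[0,48]: [(0, 0) (79, 0) (79, 48) (0, 48)]
2. ⊥bis P4·P0 via (56.035,9.825): [(48.5387, 0) (79, 0) (79, 39.924)]  |A|=608.0682
3. ⊥bis P4·P1 via (38.25,11.53): [(48.5387, 0) (79, 0) (79, 39.924)]  |A|=608.0682
4. ⊥bis P4·P2 via (41.145,24.97): [(48.5387, 0) (79, 0) (79, 39.924)]  |A|=608.0682
5. ⊥bis P4·P3 via (50.325,25.875): [(48.5387, 0) (79, 0) (79, 39.924)]  |A|=608.0682
6. ⊥bis P4·P5 via (59.395,20.28): [(64.1189, 20.4201) (48.5387, 0) (79, 0) (79, 20.8614)]  |A|=466.2317
7. ⊥bis P4·P6 via (53.985,18.94): [(64.1189, 20.4201) (48.5387, 0) (79, 0) (79, 20.8614)]  |A|=466.2317
8. ⊥bis P4·P7 via (36.06,24.04): [(64.1189, 20.4201) (48.5387, 0) (79, 0) (79, 20.8614)]  |A|=466.2317
9. canonical 4-gon: [(64.1189, 20.4201) (48.5387, 0) (79, 0) (79, 20.8614)]
10. shoelace: 466.2317

Area of P4's cell: 466.2317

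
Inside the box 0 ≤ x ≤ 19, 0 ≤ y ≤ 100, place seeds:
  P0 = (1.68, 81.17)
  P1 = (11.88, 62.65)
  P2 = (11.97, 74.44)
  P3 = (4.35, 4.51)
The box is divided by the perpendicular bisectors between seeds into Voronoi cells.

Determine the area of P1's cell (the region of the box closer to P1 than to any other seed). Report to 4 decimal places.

1. box [0,19]×[0,100]: [(0, 0) (19, 0) (19, 100) (0, 100)]
2. ⊥bis P1·P0 via (6.78,71.91): [(0, 68.1759) (0, 0) (19, 0) (19, 78.6402)]  |A|=1394.7531
3. ⊥bis P1·P2 via (11.925,68.545): [(0.8241, 68.6297) (0, 68.1759) (0, 0) (19, 0) (19, 68.491)]  |A|=1302.5171
4. ⊥bis P1·P3 via (8.115,33.58): [(0.8241, 68.6297) (0, 68.1759) (0, 34.631) (19, 32.1702) (19, 68.491)]  |A|=667.9053
5. canonical 5-gon: [(0.8241, 68.6297) (0, 68.1759) (0, 34.631) (19, 32.1702) (19, 68.491)]
6. shoelace: 667.9053

Area of P1's cell: 667.9053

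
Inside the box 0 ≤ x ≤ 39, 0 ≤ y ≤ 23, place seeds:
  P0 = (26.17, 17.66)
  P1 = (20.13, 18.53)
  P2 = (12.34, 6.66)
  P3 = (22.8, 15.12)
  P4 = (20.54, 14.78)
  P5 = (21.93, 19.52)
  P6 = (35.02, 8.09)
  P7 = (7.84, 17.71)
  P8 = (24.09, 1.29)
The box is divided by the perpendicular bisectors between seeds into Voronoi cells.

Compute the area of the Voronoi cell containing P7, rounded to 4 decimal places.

1. box [0,39]×[0,23]: [(0, 0) (39, 0) (39, 23) (0, 23)]
2. ⊥bis P7·P0 via (17.005,17.685): [(0, 0) (16.9568, 0) (17.0195, 23) (0, 23)]  |A|=390.727
3. ⊥bis P7·P1 via (13.985,18.12): [(0, 0) (15.194, 0) (13.6594, 23) (0, 23)]  |A|=331.8139
4. ⊥bis P7·P2 via (10.09,12.185): [(0, 8.076) (14.2675, 13.8862) (13.6594, 23) (0, 23)]  |A|=168.7086
5. ⊥bis P7·P3 via (15.32,16.415): [(0, 8.076) (14.2675, 13.8862) (13.6594, 23) (0, 23)]  |A|=168.7086
6. ⊥bis P7·P4 via (14.19,16.245): [(0, 8.076) (13.5813, 13.6068) (14.128, 15.9764) (13.6594, 23) (0, 23)]  |A|=167.972
7. ⊥bis P7·P5 via (14.885,18.615): [(0, 8.076) (13.5813, 13.6068) (14.128, 15.9764) (13.6594, 23) (0, 23)]  |A|=167.972
8. ⊥bis P7·P6 via (21.43,12.9): [(0, 8.076) (13.5813, 13.6068) (14.128, 15.9764) (13.6594, 23) (0, 23)]  |A|=167.972
9. ⊥bis P7·P8 via (15.965,9.5): [(0, 8.076) (13.5813, 13.6068) (14.128, 15.9764) (13.6594, 23) (0, 23)]  |A|=167.972
10. canonical 5-gon: [(0, 8.076) (13.5813, 13.6068) (14.128, 15.9764) (13.6594, 23) (0, 23)]
11. shoelace: 167.972

Area of P7's cell: 167.9720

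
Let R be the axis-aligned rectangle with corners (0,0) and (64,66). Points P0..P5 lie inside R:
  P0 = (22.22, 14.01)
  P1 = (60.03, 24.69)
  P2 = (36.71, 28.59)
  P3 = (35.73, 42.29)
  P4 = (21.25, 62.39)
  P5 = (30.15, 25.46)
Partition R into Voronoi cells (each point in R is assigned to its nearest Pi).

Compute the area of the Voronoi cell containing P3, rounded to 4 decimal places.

1. box [0,64]×[0,66]: [(0, 0) (64, 0) (64, 66) (0, 66)]
2. ⊥bis P3·P0 via (28.975,28.15): [(0, 41.992) (64, 11.4178) (64, 66) (0, 66)]  |A|=2514.8871
3. ⊥bis P3·P1 via (47.88,33.49): [(0, 41.992) (40.1468, 22.813) (64, 55.7466) (64, 66) (0, 66)]  |A|=1986.1957
4. ⊥bis P3·P2 via (36.22,35.44): [(0, 41.992) (16.6461, 34.0398) (50.0066, 36.4262) (64, 55.7466) (64, 66) (0, 66)]  |A|=1770.8875
5. ⊥bis P3·P4 via (28.49,52.34): [(8.4934, 37.9345) (16.6461, 34.0398) (50.0066, 36.4262) (64, 55.7466) (64, 66) (47.4517, 66)]  |A|=1003.0543
6. ⊥bis P3·P5 via (32.94,33.875): [(12.3394, 40.7051) (29.6395, 34.9693) (50.0066, 36.4262) (64, 55.7466) (64, 66) (47.4517, 66)]  |A|=938.9667
7. canonical 6-gon: [(12.3394, 40.7051) (29.6395, 34.9693) (50.0066, 36.4262) (64, 55.7466) (64, 66) (47.4517, 66)]
8. shoelace: 938.9667

Area of P3's cell: 938.9667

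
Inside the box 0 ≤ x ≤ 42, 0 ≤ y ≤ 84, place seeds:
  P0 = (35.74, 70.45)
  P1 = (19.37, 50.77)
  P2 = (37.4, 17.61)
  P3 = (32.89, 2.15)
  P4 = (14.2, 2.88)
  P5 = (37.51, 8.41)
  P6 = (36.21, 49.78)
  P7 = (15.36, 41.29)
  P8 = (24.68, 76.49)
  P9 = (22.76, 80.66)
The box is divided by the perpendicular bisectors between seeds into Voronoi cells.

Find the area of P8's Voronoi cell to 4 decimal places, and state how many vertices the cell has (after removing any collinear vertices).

1. box [0,42]×[0,84]: [(0, 0) (42, 0) (42, 84) (0, 84)]
2. ⊥bis P8·P0 via (30.21,73.47): [(0, 18.1517) (35.9606, 84) (0, 84)]  |A|=1183.9711
3. ⊥bis P8·P1 via (22.025,63.63): [(0, 68.1772) (24.5514, 63.1084) (35.9606, 84) (0, 84)]  |A|=569.8732
4. ⊥bis P8·P2 via (31.04,47.05): [(0, 68.1772) (24.5514, 63.1084) (35.9606, 84) (0, 84)]  |A|=569.8732
5. ⊥bis P8·P3 via (28.785,39.32): [(0, 68.1772) (24.5514, 63.1084) (35.9606, 84) (0, 84)]  |A|=569.8732
6. ⊥bis P8·P4 via (19.44,39.685): [(0, 68.1772) (24.5514, 63.1084) (35.9606, 84) (0, 84)]  |A|=569.8732
7. ⊥bis P8·P5 via (31.095,42.45): [(0, 68.1772) (24.5514, 63.1084) (35.9606, 84) (0, 84)]  |A|=569.8732
8. ⊥bis P8·P6 via (30.445,63.135): [(0, 68.1772) (24.5514, 63.1084) (35.9606, 84) (0, 84)]  |A|=569.8732
9. ⊥bis P8·P7 via (20.02,58.89): [(0, 68.1772) (24.5514, 63.1084) (35.9606, 84) (0, 84)]  |A|=569.8732
10. ⊥bis P8·P9 via (23.72,78.575): [(0.7851, 68.0151) (24.5514, 63.1084) (35.9606, 84) (35.5024, 84)]  |A|=279.9097
11. canonical 4-gon: [(0.7851, 68.0151) (24.5514, 63.1084) (35.9606, 84) (35.5024, 84)]
12. shoelace: 279.9097

Area of P8's cell: 279.9097 (4 vertices)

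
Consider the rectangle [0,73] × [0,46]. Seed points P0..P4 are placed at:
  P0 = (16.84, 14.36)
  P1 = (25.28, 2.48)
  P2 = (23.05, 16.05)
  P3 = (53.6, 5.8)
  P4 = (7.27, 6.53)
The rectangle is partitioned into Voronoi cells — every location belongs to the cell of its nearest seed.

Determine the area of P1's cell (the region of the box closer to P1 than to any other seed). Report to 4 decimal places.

1. box [0,73]×[0,46]: [(0, 0) (73, 0) (73, 46) (0, 46)]
2. ⊥bis P1·P0 via (21.06,8.42): [(9.2082, 0) (73, 0) (73, 45.3201)]  |A|=1445.5276
3. ⊥bis P1·P2 via (24.165,9.265): [(21.673, 8.8555) (9.2082, 0) (73, 0) (73, 17.2902)]  |A|=726.1811
4. ⊥bis P1·P3 via (39.44,4.14): [(38.5618, 11.6309) (21.673, 8.8555) (9.2082, 0) (39.9253, 0)]  |A|=236.1159
5. ⊥bis P1·P4 via (16.275,4.505): [(38.5618, 11.6309) (21.673, 8.8555) (16.413, 5.1186) (15.2619, 0) (39.9253, 0)]  |A|=220.6225
6. canonical 5-gon: [(38.5618, 11.6309) (21.673, 8.8555) (16.413, 5.1186) (15.2619, 0) (39.9253, 0)]
7. shoelace: 220.6225

Area of P1's cell: 220.6225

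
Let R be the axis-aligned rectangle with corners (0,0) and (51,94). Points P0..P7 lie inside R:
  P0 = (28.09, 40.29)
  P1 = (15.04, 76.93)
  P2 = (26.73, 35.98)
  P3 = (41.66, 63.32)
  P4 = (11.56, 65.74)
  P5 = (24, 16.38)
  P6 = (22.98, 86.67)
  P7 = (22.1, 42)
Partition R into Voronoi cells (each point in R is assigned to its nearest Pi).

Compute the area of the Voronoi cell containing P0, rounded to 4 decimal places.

Area of P0's cell: 360.3758

1. box [0,51]×[0,94]: [(0, 0) (51, 0) (51, 94) (0, 94)]
2. ⊥bis P0·P1 via (21.565,58.61): [(0, 50.9292) (0, 0) (51, 0) (51, 69.0938)]  |A|=3060.5876
3. ⊥bis P0·P2 via (27.41,38.135): [(0, 50.9292) (0, 46.7841) (51, 30.6913) (51, 69.0938)]  |A|=1084.9653
4. ⊥bis P0·P3 via (34.875,51.805): [(22.6626, 59.0009) (0, 50.9292) (0, 46.7841) (51, 30.6913) (51, 42.3036)]  |A|=705.3835
5. ⊥bis P0·P4 via (19.825,53.015): [(26.007, 57.0303) (6.8863, 44.6112) (51, 30.6913) (51, 42.3036)]  |A|=552.1199
6. ⊥bis P0·P5 via (26.045,28.335): [(26.007, 57.0303) (6.8863, 44.6112) (51, 30.6913) (51, 42.3036)]  |A|=552.1199
7. ⊥bis P0·P6 via (25.535,63.48): [(26.007, 57.0303) (6.8863, 44.6112) (51, 30.6913) (51, 42.3036)]  |A|=552.1199
8. ⊥bis P0·P7 via (25.095,41.145): [(29.1082, 55.203) (24.498, 39.0539) (51, 30.6913) (51, 42.3036)]  |A|=360.3758
9. canonical 4-gon: [(29.1082, 55.203) (24.498, 39.0539) (51, 30.6913) (51, 42.3036)]
10. shoelace: 360.3758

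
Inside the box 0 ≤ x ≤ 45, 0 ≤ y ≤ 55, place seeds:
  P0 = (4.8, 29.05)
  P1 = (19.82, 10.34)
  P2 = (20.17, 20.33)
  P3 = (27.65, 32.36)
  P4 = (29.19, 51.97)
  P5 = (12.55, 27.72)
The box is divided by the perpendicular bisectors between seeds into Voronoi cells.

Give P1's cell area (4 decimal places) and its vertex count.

1. box [0,45]×[0,55]: [(0, 0) (45, 0) (45, 55) (0, 55)]
2. ⊥bis P1·P0 via (12.31,19.695): [(0, 9.8128) (0, 0) (45, 0) (45, 45.9379)]  |A|=1254.3894
3. ⊥bis P1·P2 via (19.995,15.335): [(7.4273, 15.7753) (0, 9.8128) (0, 0) (45, 0) (45, 14.4589)]  |A|=663.0165
4. ⊥bis P1·P3 via (23.735,21.35): [(42.9083, 14.5322) (7.4273, 15.7753) (0, 9.8128) (0, 0) (45, 0) (45, 13.7885)]  |A|=662.3152
5. ⊥bis P1·P4 via (24.505,31.155): [(42.9083, 14.5322) (7.4273, 15.7753) (0, 9.8128) (0, 0) (45, 0) (45, 13.7885)]  |A|=662.3152
6. ⊥bis P1·P5 via (16.185,19.03): [(42.9083, 14.5322) (8.3287, 15.7437) (6.3646, 14.9222) (0, 9.8128) (0, 0) (45, 0) (45, 13.7885)]  |A|=661.914
7. canonical 7-gon: [(42.9083, 14.5322) (8.3287, 15.7437) (6.3646, 14.9222) (0, 9.8128) (0, 0) (45, 0) (45, 13.7885)]
8. shoelace: 661.914

Area of P1's cell: 661.9140 (7 vertices)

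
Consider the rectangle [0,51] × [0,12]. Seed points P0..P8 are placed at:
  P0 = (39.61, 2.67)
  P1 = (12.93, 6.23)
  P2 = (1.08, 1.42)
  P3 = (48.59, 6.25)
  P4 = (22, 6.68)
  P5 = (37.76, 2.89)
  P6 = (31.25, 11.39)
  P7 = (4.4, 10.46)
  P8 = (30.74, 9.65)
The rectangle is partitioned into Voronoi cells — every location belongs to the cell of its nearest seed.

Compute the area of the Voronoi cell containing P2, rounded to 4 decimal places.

Area of P2's cell: 42.5456

1. box [0,51]×[0,12]: [(0, 0) (51, 0) (51, 12) (0, 12)]
2. ⊥bis P2·P0 via (20.345,2.045): [(0, 0) (20.4113, 0) (20.022, 12) (0, 12)]  |A|=242.6003
3. ⊥bis P2·P1 via (7.005,3.825): [(0, 0) (8.5576, 0) (3.6867, 12) (0, 12)]  |A|=73.4658
4. ⊥bis P2·P3 via (24.835,3.835): [(0, 0) (8.5576, 0) (3.6867, 12) (0, 12)]  |A|=73.4658
5. ⊥bis P2·P4 via (11.54,4.05): [(0, 0) (8.5576, 0) (3.6867, 12) (0, 12)]  |A|=73.4658
6. ⊥bis P2·P5 via (19.42,2.155): [(0, 0) (8.5576, 0) (3.6867, 12) (0, 12)]  |A|=73.4658
7. ⊥bis P2·P6 via (16.165,6.405): [(0, 0) (8.5576, 0) (3.6867, 12) (0, 12)]  |A|=73.4658
8. ⊥bis P2·P7 via (2.74,5.94): [(0, 6.9463) (0, 0) (8.5576, 0) (6.7433, 4.4698)]  |A|=42.5456
9. ⊥bis P2·P8 via (15.91,5.535): [(0, 6.9463) (0, 0) (8.5576, 0) (6.7433, 4.4698)]  |A|=42.5456
10. canonical 4-gon: [(0, 6.9463) (0, 0) (8.5576, 0) (6.7433, 4.4698)]
11. shoelace: 42.5456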